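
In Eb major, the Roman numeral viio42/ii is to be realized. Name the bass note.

Db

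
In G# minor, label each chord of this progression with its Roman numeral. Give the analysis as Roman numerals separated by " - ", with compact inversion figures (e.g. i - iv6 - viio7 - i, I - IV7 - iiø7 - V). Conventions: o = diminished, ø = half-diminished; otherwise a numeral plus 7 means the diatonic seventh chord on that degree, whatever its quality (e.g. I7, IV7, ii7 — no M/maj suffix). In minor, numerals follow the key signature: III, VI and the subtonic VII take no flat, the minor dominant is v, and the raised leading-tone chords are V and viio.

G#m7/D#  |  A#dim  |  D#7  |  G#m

i43 - iio - V7 - i

G#m7/D# has root G#, degree 1 in G# minor, so i43.
A#dim: root A# is the supertonic; diminished triad there is iio.
D#7 has root D#, degree 5 in G# minor, so V7.
G#m: root G# is the tonic; minor triad there is i.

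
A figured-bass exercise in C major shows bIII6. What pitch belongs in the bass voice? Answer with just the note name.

G

bIII in C major has root Eb; the chord is Eb-G-Bb.
The figure 6 means first inversion — the third is in the bass.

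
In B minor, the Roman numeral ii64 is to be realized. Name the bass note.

G#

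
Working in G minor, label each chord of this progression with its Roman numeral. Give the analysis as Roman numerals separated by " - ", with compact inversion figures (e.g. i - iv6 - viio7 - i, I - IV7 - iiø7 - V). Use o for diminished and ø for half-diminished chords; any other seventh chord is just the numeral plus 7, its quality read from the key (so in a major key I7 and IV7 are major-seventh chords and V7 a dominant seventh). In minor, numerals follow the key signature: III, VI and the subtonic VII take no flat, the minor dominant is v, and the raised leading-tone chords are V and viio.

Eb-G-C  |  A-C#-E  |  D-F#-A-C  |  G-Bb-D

iv6 - V/V - V7 - i

Eb-G-C: root C is the subdominant; minor triad there is iv6.
A-C#-E is the secondary dominant of V (major triad on A): V/V.
D-F#-A-C: dominant seventh chord on D = scale degree 5 → V7.
G-Bb-D: minor triad on G = scale degree 1 → i.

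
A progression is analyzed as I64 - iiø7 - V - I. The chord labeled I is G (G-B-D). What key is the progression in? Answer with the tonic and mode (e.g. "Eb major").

G major

The anchor chord is a major triad on G, labeled I.
If G is scale degree 1 and the mode makes that degree carry a major triad, the tonic is G and the mode is major.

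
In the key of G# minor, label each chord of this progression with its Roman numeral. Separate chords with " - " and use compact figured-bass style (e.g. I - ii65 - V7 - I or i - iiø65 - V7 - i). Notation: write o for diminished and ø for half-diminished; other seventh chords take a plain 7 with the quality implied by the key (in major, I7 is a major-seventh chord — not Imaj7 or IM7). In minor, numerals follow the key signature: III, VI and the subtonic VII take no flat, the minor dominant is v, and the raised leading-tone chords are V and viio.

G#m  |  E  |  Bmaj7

i - VI - III7

G#m has root G#, degree 1 in G# minor, so i.
E has root E, degree 6 in G# minor, so VI.
Bmaj7 has root B, degree 3 in G# minor, so III7.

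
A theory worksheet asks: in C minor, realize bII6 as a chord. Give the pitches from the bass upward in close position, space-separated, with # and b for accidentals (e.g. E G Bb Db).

F Ab Db

bII6 is the Neapolitan sixth — a major triad on the lowered second degree, here in its customary first inversion. In C minor that root is Db.
So the chord is Db-F-Ab, a major triad.
With the 6 figure the chord is in first inversion; from the bass F upward in close position it reads F-Ab-Db.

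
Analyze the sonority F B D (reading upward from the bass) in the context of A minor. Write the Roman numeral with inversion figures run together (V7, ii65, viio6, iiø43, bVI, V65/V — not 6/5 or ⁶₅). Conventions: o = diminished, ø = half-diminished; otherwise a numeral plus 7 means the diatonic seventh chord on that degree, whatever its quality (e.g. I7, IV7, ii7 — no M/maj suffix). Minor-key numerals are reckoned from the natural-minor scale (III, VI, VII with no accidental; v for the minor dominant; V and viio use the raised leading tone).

iio64

The pitches B-D-F form a diminished triad rooted on B.
B is scale degree 2 in A minor, and a diminished triad on that degree is written iio.
With F in the bass the chord is in second inversion, so the figured bass is 64.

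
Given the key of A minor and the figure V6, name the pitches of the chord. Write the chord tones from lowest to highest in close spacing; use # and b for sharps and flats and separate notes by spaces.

G# B E

In A minor, the fifth degree is E. The dominant is major (leading tone raised), so V is a major triad.
That chord is spelled E-G#-B.
With the 6 figure the chord is in first inversion; from the bass G# upward in close position it reads G#-B-E.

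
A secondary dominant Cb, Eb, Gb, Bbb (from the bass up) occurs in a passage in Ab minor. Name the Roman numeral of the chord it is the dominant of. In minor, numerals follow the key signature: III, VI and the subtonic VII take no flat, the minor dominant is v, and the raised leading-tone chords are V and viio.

The chord is a dominant seventh chord on Cb.
A dominant resolves down a perfect fifth: Cb → Fb. In Ab minor, Fb is scale degree 6, i.e. VI.

VI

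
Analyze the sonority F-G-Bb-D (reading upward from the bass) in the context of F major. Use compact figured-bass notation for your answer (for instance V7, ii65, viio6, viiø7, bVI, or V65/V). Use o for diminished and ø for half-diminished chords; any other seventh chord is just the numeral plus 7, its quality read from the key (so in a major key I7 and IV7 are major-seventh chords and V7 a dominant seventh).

Stacked in thirds the chord is G-Bb-D-F: a minor seventh chord on G.
In F major, G is the supertonic; the diatonic minor seventh chord there is ii7.
With F in the bass the chord is in third inversion, so the figured bass is 42.

ii42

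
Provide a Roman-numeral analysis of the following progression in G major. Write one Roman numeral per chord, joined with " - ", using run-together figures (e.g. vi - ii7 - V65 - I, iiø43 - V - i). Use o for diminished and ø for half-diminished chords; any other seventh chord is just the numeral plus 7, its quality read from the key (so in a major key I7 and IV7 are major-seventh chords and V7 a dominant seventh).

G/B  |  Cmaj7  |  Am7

G/B: major triad on G = scale degree 1 → I6.
Cmaj7: major seventh chord on C = scale degree 4 → IV7.
Am7: minor seventh chord on A = scale degree 2 → ii7.

I6 - IV7 - ii7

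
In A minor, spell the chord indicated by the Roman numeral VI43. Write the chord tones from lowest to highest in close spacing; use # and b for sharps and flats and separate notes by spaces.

C E F A

The numeral's case and figure indicate a major seventh chord. In A minor its root, the sixth degree, is F.
That chord is spelled F-A-C-E.
With the 43 figure the chord is in second inversion; from the bass C upward in close position it reads C-E-F-A.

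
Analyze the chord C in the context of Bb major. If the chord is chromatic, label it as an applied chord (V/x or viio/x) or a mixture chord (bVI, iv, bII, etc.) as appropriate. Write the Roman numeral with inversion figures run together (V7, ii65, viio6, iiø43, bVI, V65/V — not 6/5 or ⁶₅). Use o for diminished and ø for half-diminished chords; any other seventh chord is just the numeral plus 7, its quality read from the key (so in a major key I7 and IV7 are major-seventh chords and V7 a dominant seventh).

V/V

The pitches C-E-G form a major triad rooted on C.
C is not a diatonic chord root with this quality in Bb major, but it lies a perfect fifth above F (V), so the chord functions as an applied dominant of V.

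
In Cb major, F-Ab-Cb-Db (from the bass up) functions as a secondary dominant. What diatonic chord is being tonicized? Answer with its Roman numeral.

V

The chord is a dominant seventh chord on Db.
A dominant resolves down a perfect fifth: Db → Gb. In Cb major, Gb is scale degree 5, i.e. V.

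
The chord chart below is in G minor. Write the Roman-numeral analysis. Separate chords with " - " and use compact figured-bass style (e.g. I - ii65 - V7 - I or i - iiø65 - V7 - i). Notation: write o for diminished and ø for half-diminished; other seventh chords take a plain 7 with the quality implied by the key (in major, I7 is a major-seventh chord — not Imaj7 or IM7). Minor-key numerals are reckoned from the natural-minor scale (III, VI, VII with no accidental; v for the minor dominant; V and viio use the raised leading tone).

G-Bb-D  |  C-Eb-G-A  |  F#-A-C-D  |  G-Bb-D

G-Bb-D: root G is the tonic; minor triad there is i.
C-Eb-G-A has root A, degree 2 in G minor, so iiø65.
F#-A-C-D: root D is the dominant; dominant seventh chord there is V65.
G-Bb-D: minor triad on G = scale degree 1 → i.

i - iiø65 - V65 - i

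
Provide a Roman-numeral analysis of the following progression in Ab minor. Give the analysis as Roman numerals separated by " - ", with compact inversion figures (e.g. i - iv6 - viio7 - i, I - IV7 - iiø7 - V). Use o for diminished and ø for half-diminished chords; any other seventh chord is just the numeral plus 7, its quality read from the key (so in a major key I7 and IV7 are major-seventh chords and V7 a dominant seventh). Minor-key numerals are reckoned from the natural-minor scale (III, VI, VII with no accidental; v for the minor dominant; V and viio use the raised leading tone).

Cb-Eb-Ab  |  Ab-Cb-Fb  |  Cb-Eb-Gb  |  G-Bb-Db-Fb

i6 - VI6 - III - viio7

Cb-Eb-Ab has root Ab, degree 1 in Ab minor, so i6.
Ab-Cb-Fb: major triad on Fb = scale degree 6 → VI6.
Cb-Eb-Gb: major triad on Cb = scale degree 3 → III.
G-Bb-Db-Fb: fully diminished seventh chord on G = scale degree 7 → viio7.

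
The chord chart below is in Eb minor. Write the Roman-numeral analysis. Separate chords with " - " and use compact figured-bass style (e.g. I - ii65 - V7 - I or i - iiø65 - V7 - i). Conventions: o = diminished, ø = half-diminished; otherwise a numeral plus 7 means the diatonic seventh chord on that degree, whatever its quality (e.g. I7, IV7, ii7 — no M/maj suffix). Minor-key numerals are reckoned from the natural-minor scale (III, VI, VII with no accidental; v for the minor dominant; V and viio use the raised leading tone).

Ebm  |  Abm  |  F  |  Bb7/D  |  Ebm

i - iv - V/V - V65 - i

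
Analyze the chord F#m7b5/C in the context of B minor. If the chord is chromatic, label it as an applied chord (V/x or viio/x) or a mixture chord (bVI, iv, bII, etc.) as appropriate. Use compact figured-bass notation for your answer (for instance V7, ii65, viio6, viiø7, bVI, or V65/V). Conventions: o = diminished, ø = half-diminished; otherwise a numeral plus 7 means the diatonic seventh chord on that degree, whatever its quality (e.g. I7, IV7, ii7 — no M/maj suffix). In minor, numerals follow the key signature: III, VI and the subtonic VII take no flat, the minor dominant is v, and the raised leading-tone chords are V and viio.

The pitches F#-A-C-E form a half-diminished seventh chord rooted on F#.
F# sits a half step below G (VI in B minor); a diminished chord there is the applied leading-tone chord of VI.
With C in the bass the chord is in second inversion, so the figured bass is 43.

viiø43/VI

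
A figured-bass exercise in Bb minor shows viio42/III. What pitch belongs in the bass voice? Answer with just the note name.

Bbb

The applied chord viio42/III is rooted on C: C-Eb-Gb-Bbb.
The figure 42 means third inversion — the seventh is in the bass.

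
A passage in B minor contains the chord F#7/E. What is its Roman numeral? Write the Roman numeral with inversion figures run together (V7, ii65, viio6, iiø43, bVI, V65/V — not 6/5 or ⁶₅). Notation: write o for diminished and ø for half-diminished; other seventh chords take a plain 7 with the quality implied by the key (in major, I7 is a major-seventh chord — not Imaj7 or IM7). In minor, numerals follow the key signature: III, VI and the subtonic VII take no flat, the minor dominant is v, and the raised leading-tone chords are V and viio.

The pitches F#-A#-C#-E form a dominant seventh chord rooted on F#.
In B minor, F# is the dominant; the diatonic dominant seventh chord there is V7.
With E in the bass the chord is in third inversion, so the figured bass is 42.

V42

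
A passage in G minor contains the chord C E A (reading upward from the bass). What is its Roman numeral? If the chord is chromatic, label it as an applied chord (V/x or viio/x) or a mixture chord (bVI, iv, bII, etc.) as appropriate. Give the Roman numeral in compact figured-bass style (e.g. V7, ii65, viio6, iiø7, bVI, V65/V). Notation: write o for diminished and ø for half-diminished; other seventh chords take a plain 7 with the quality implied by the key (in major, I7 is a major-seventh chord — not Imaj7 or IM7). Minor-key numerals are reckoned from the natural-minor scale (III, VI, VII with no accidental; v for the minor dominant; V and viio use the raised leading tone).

Stacked in thirds the chord is A-C-E: a minor triad on A.
A is the second degree of G minor. This is the minor supertonic, borrowed from the parallel major (the Dorian ii).
With C in the bass the chord is in first inversion, so the figured bass is 6.

ii6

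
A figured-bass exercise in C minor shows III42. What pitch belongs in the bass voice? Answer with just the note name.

III in C minor has root Eb; the chord is Eb-G-Bb-D.
The figure 42 means third inversion — the seventh is in the bass.

D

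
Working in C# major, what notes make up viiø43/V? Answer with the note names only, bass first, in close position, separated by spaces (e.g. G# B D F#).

C# E# F## A#

The slash marks an applied leading-tone chord: viio of V. In C# major, V is G#, so the leading tone to it is F##, a half step below.
Building a half-diminished seventh chord on F## gives F##-A#-C#-E#.
The figured bass 43 indicates second inversion, placing the fifth (C#) in the bass: C#-E#-F##-A#.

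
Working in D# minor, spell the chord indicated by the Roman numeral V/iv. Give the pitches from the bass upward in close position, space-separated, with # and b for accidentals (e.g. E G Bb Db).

D# F## A#

V/iv is a secondary dominant — the dominant triad of iv. iv in D# minor is G#, so the applied chord's root is D#, a perfect fifth above.
Building a major triad on D# gives D#-F##-A#.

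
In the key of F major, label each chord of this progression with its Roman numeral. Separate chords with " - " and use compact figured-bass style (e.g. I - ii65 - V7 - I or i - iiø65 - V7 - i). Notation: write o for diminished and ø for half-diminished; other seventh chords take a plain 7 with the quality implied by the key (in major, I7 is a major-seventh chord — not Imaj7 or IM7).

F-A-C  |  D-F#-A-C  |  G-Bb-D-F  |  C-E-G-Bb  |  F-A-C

I - V7/ii - ii7 - V7 - I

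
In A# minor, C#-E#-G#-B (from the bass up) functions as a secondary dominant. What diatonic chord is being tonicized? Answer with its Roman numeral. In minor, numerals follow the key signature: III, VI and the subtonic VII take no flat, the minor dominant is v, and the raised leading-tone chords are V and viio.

VI

The chord is a dominant seventh chord on C#.
A dominant resolves down a perfect fifth: C# → F#. In A# minor, F# is scale degree 6, i.e. VI.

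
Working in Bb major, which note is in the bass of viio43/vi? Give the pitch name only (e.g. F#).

C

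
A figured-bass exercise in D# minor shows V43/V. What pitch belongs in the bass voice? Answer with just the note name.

The applied chord V43/V is rooted on E#: E#-G##-B#-D#.
The figure 43 means second inversion — the fifth is in the bass.

B#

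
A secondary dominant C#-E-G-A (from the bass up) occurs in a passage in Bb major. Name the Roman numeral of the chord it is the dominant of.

iii

The chord is a dominant seventh chord on A.
A dominant resolves down a perfect fifth: A → D. In Bb major, D is scale degree 3, i.e. iii.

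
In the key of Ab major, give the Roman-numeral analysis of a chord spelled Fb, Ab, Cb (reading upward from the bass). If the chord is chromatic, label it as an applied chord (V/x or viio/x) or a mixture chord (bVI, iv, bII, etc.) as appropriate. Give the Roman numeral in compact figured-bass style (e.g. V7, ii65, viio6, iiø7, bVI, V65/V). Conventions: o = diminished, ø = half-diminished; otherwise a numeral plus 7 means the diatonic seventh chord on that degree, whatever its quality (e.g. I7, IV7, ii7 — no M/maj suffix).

bVI

Stacked in thirds the chord is Fb-Ab-Cb: a major triad on Fb.
Fb is the lowered sixth degree of Ab major (diatonic 6 would be F). This is a major triad on the lowered sixth degree, borrowed from the parallel minor.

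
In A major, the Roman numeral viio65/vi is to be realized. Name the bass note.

The applied chord viio65/vi is rooted on E#: E#-G#-B-D.
The figure 65 means first inversion — the third is in the bass.

G#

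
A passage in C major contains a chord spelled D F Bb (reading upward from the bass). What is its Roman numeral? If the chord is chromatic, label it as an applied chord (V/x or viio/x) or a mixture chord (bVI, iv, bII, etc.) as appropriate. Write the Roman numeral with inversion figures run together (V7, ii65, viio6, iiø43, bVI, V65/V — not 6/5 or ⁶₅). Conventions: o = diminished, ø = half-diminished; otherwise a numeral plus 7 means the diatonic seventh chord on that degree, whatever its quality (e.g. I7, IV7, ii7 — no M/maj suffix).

bVII6

The pitches Bb-D-F form a major triad rooted on Bb.
Bb is the lowered seventh degree of C major (diatonic 7 would be B). This is a major triad on the lowered seventh degree (the subtonic), borrowed from the parallel minor.
With D in the bass the chord is in first inversion, so the figured bass is 6.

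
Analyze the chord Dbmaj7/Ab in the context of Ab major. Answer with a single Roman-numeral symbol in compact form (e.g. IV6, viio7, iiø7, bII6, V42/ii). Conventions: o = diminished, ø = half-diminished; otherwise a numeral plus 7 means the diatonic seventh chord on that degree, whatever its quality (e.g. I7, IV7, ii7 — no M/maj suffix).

IV43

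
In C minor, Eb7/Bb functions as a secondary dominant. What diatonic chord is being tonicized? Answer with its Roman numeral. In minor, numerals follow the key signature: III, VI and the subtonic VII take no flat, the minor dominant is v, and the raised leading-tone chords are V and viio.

VI

The chord is a dominant seventh chord on Eb.
A dominant resolves down a perfect fifth: Eb → Ab. In C minor, Ab is scale degree 6, i.e. VI.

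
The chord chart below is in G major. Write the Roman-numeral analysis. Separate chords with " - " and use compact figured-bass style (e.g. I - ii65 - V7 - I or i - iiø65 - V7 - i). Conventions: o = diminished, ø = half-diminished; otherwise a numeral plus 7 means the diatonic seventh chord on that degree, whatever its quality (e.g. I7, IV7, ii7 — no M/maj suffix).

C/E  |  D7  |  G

IV6 - V7 - I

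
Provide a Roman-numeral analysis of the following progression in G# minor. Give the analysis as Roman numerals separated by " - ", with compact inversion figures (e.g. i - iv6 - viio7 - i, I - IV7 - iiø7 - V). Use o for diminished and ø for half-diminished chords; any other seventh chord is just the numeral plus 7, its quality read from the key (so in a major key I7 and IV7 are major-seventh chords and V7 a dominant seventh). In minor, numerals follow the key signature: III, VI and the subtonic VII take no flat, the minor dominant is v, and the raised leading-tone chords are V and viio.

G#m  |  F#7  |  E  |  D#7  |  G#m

G#m: minor triad on G# = scale degree 1 → i.
F#7: root F# is the subtonic; dominant seventh chord there is VII7.
E: root E is the submediant; major triad there is VI.
D#7 has root D#, degree 5 in G# minor, so V7.
G#m: root G# is the tonic; minor triad there is i.

i - VII7 - VI - V7 - i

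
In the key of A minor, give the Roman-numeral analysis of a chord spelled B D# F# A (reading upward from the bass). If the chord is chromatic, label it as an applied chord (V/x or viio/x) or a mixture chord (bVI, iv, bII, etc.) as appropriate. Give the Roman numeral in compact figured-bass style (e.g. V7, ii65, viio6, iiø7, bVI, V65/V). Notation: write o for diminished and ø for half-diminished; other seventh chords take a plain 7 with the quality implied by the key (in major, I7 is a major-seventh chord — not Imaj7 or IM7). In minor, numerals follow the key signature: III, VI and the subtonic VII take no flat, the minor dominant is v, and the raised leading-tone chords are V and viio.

Stacked in thirds the chord is B-D#-F#-A: a dominant seventh chord on B.
B is not a diatonic chord root with this quality in A minor, but it lies a perfect fifth above E (V), so the chord functions as an applied dominant of V.

V7/V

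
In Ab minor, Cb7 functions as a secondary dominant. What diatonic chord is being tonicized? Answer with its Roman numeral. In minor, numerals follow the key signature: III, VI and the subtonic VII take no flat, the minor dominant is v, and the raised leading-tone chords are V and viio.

VI

The chord is a dominant seventh chord on Cb.
A dominant resolves down a perfect fifth: Cb → Fb. In Ab minor, Fb is scale degree 6, i.e. VI.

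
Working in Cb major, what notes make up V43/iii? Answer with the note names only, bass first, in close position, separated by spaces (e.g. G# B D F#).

F Ab Bb D

The slash means an applied dominant: we want the dominant of iii. In Cb major, iii is Eb minor, and its dominant is built on Bb.
Building a dominant seventh chord on Bb gives Bb-D-F-Ab.
The figured bass 43 indicates second inversion, placing the fifth (F) in the bass: F-Ab-Bb-D.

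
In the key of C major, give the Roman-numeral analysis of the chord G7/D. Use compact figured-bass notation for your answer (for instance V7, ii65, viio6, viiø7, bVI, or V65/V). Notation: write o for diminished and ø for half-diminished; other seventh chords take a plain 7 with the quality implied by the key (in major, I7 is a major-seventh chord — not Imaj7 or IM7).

The pitches G-B-D-F form a dominant seventh chord rooted on G.
In C major, G is the dominant; the diatonic dominant seventh chord there is V7.
With D in the bass the chord is in second inversion, so the figured bass is 43.

V43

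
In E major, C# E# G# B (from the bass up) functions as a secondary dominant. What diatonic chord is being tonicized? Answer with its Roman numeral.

The chord is a dominant seventh chord on C#.
A dominant resolves down a perfect fifth: C# → F#. In E major, F# is scale degree 2, i.e. ii.

ii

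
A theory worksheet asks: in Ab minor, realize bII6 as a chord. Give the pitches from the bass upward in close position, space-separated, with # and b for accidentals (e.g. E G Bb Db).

Db Fb Bbb

Scale degree 2 in Ab minor is Bb; lowering it a half step gives Bbb. bII6 is the Neapolitan sixth — a major triad on the lowered second degree, here in its customary first inversion.
So the chord is Bbb-Db-Fb, a major triad.
The figured bass 6 indicates first inversion, placing the third (Db) in the bass: Db-Fb-Bbb.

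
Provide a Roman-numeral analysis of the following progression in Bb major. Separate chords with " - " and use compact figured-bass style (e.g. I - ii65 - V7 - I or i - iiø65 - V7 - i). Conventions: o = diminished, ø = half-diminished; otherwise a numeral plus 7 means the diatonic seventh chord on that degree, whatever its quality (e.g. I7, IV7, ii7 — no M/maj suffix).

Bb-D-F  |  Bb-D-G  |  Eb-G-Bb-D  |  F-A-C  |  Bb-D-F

I - vi6 - IV7 - V - I

Bb-D-F: root Bb is the tonic; major triad there is I.
Bb-D-G: root G is the submediant; minor triad there is vi6.
Eb-G-Bb-D: root Eb is the subdominant; major seventh chord there is IV7.
F-A-C: major triad on F = scale degree 5 → V.
Bb-D-F has root Bb, degree 1 in Bb major, so I.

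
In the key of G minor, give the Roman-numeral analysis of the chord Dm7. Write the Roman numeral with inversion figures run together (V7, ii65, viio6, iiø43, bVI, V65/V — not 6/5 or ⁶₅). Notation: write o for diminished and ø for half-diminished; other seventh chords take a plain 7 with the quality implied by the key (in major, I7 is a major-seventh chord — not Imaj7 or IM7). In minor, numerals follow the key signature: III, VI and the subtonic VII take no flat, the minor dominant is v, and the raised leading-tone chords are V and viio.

v7

Stacked in thirds the chord is D-F-A-C: a minor seventh chord on D.
In G minor, D is the dominant; the diatonic minor seventh chord there is v7.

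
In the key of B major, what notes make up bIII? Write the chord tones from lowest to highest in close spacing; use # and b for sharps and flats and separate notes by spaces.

Scale degree 3 in B major is D#; lowering it a half step gives D. bIII is a major triad on the lowered third degree, borrowed from the parallel minor.
So the chord is D-F#-A.

D F# A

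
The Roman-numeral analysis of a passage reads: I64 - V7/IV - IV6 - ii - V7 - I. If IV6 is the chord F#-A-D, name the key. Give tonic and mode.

A major

The anchor chord is a major triad on D, labeled IV6.
Counting down 3 scale steps from D places the tonic on A; a major triad on degree 4 is diatonic only in major.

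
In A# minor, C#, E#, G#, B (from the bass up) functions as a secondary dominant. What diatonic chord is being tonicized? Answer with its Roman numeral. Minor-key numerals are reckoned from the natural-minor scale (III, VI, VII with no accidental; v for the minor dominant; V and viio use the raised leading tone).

The chord is a dominant seventh chord on C#.
A dominant resolves down a perfect fifth: C# → F#. In A# minor, F# is scale degree 6, i.e. VI.

VI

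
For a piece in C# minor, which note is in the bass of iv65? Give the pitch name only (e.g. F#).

A

iv in C# minor has root F#; the chord is F#-A-C#-E.
The figure 65 means first inversion — the third is in the bass.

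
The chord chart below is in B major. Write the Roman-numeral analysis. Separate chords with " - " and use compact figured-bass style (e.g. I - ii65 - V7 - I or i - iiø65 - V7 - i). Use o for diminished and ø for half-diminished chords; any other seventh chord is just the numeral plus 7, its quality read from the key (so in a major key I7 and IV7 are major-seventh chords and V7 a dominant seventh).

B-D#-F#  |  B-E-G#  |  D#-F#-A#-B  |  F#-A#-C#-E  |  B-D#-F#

I - IV64 - I65 - V7 - I

B-D#-F# has root B, degree 1 in B major, so I.
B-E-G#: major triad on E = scale degree 4 → IV64.
D#-F#-A#-B: major seventh chord on B = scale degree 1 → I65.
F#-A#-C#-E has root F#, degree 5 in B major, so V7.
B-D#-F#: root B is the tonic; major triad there is I.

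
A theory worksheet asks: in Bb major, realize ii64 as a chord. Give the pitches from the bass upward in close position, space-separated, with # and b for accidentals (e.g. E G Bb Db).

The numeral's case and figure indicate a minor triad. In Bb major its root, scale degree 2, is C.
Stacking thirds from C gives C-Eb-G.
The figured bass 64 indicates second inversion, placing the fifth (G) in the bass: G-C-Eb.

G C Eb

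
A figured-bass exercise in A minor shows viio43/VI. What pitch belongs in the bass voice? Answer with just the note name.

Bb

The applied chord viio43/VI is rooted on E: E-G-Bb-Db.
The figure 43 means second inversion — the fifth is in the bass.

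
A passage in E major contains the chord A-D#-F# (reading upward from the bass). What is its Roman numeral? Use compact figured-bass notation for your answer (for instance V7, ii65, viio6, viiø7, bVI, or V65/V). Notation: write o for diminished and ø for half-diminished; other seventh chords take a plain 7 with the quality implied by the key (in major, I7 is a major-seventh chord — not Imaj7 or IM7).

Stacked in thirds the chord is D#-F#-A: a diminished triad on D#.
D# is scale degree 7 in E major, and a diminished triad on that degree is written viio.
With A in the bass the chord is in second inversion, so the figured bass is 64.

viio64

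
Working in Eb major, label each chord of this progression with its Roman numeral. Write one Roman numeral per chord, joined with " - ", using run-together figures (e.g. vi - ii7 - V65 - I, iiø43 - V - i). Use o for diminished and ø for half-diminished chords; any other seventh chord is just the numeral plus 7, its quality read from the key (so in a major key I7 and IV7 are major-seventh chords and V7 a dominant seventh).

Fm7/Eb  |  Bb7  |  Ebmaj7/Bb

Fm7/Eb: root F is the supertonic; minor seventh chord there is ii42.
Bb7: root Bb is the dominant; dominant seventh chord there is V7.
Ebmaj7/Bb: root Eb is the tonic; major seventh chord there is I43.

ii42 - V7 - I43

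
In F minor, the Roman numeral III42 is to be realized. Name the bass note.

G

III in F minor has root Ab; the chord is Ab-C-Eb-G.
The figure 42 means third inversion — the seventh is in the bass.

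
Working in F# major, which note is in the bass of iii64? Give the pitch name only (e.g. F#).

E#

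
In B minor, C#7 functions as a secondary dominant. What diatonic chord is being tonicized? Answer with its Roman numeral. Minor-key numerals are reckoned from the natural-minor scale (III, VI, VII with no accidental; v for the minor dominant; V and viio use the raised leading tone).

V

The chord is a dominant seventh chord on C#.
A dominant resolves down a perfect fifth: C# → F#. In B minor, F# is scale degree 5, i.e. V.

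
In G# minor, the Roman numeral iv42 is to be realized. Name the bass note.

iv in G# minor has root C#; the chord is C#-E-G#-B.
The figure 42 means third inversion — the seventh is in the bass.

B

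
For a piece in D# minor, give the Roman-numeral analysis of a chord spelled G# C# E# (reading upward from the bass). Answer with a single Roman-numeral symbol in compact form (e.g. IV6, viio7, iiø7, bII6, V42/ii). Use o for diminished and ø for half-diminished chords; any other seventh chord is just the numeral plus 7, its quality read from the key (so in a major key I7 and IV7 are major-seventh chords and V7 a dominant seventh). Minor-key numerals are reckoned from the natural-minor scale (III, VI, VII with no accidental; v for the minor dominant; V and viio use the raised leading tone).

VII64

Stacked in thirds the chord is C#-E#-G#: a major triad on C#.
C# is scale degree 7 in D# minor, and a major triad on that degree is written VII.
With G# in the bass the chord is in second inversion, so the figured bass is 64.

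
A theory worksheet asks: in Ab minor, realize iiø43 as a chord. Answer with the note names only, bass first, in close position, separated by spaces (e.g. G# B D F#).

Fb Ab Bb Db

In Ab minor, scale degree 2 is Bb, and the diatonic chord built there is a half-diminished seventh chord.
That chord is spelled Bb-Db-Fb-Ab.
With the 43 figure the chord is in second inversion; from the bass Fb upward in close position it reads Fb-Ab-Bb-Db.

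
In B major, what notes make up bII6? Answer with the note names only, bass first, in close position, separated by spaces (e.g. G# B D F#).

Scale degree 2 in B major is C#; lowering it a half step gives C. bII6 is the Neapolitan sixth — a major triad on the lowered second degree, here in its customary first inversion.
So the chord is C-E-G.
With the 6 figure the chord is in first inversion; from the bass E upward in close position it reads E-G-C.

E G C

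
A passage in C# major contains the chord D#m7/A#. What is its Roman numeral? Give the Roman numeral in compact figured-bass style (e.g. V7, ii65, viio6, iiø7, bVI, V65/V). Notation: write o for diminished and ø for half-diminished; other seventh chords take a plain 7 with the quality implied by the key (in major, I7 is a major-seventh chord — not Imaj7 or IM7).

The pitches D#-F#-A#-C# form a minor seventh chord rooted on D#.
D# is scale degree 2 in C# major, and a minor seventh chord on that degree is written ii7.
With A# in the bass the chord is in second inversion, so the figured bass is 43.

ii43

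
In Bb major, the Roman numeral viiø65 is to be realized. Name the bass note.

viiø in Bb major has root A; the chord is A-C-Eb-G.
The figure 65 means first inversion — the third is in the bass.

C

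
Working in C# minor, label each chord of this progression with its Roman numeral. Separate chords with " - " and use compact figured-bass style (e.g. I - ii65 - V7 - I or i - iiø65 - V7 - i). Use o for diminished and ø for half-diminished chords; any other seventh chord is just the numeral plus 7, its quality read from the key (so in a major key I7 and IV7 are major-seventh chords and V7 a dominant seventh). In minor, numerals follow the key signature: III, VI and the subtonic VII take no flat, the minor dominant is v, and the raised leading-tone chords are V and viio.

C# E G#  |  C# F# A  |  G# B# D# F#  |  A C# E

i - iv64 - V7 - VI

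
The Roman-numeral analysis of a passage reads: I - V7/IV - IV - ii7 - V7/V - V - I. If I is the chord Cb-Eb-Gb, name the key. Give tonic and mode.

Cb major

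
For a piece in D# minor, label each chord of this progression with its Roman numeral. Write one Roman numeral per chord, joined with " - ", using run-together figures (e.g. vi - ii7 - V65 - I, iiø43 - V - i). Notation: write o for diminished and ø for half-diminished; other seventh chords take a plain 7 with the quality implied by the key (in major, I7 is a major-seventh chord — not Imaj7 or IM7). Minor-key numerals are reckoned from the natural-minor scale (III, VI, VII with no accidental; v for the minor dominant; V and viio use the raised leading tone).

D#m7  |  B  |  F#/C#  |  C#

D#m7: root D# is the tonic; minor seventh chord there is i7.
B has root B, degree 6 in D# minor, so VI.
F#/C#: root F# is the mediant; major triad there is III64.
C# has root C#, degree 7 in D# minor, so VII.

i7 - VI - III64 - VII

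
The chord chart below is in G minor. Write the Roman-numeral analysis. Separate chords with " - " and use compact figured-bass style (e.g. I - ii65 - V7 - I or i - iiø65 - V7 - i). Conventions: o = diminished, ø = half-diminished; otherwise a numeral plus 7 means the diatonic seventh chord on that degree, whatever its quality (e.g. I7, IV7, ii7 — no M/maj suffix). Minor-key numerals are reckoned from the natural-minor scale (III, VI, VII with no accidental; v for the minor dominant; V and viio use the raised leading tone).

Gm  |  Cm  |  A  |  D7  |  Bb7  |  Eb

i - iv - V/V - V7 - V7/VI - VI

Gm has root G, degree 1 in G minor, so i.
Cm has root C, degree 4 in G minor, so iv.
A: a major triad on A, the applied dominant of V → V/V.
D7: root D is the dominant; dominant seventh chord there is V7.
Bb7: chromatic; Bb is V of VI, so V7/VI.
Eb: root Eb is the submediant; major triad there is VI.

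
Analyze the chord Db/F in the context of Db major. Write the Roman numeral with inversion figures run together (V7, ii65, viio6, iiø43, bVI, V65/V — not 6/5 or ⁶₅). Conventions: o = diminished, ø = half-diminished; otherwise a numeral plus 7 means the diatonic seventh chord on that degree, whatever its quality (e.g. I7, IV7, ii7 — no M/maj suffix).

I6

Stacked in thirds the chord is Db-F-Ab: a major triad on Db.
Db is scale degree 1 in Db major, and a major triad on that degree is written I.
With F in the bass the chord is in first inversion, so the figured bass is 6.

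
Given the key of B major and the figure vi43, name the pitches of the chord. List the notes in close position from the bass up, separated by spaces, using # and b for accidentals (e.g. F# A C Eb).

The numeral's case and figure indicate a minor seventh chord. In B major its root, the sixth degree, is G#.
That chord is spelled G#-B-D#-F#.
The figured bass 43 indicates second inversion, placing the fifth (D#) in the bass: D#-F#-G#-B.

D# F# G# B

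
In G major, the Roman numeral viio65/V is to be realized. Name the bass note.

E

The applied chord viio65/V is rooted on C#: C#-E-G-Bb.
The figure 65 means first inversion — the third is in the bass.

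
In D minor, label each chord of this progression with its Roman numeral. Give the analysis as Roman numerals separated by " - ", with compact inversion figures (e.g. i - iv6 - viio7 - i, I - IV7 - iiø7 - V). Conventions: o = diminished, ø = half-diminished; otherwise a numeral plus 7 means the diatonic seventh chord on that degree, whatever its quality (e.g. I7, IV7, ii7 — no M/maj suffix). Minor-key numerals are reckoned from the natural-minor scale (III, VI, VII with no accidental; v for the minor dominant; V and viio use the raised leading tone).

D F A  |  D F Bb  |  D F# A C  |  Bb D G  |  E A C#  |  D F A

D-F-A: root D is the tonic; minor triad there is i.
D-F-Bb: major triad on Bb = scale degree 6 → VI6.
D-F#-A-C: a dominant seventh chord on D, the applied dominant of iv → V7/iv.
Bb-D-G: root G is the subdominant; minor triad there is iv6.
E-A-C# has root A, degree 5 in D minor, so V64.
D-F-A: root D is the tonic; minor triad there is i.

i - VI6 - V7/iv - iv6 - V64 - i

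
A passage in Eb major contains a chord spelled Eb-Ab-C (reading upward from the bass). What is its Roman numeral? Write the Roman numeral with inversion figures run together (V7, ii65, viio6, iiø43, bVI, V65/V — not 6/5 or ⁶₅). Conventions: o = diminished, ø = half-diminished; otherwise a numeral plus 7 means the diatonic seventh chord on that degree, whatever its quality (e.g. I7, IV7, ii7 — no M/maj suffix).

IV64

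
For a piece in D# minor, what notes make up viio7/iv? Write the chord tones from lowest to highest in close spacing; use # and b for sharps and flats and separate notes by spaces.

The slash marks an applied leading-tone chord: viio of iv. In D# minor, iv is G#, so the leading tone to it is F##, a half step below.
Building a fully diminished seventh chord on F## gives F##-A#-C#-E.

F## A# C# E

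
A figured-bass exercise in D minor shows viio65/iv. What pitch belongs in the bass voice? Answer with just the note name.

The applied chord viio65/iv is rooted on F#: F#-A-C-Eb.
The figure 65 means first inversion — the third is in the bass.

A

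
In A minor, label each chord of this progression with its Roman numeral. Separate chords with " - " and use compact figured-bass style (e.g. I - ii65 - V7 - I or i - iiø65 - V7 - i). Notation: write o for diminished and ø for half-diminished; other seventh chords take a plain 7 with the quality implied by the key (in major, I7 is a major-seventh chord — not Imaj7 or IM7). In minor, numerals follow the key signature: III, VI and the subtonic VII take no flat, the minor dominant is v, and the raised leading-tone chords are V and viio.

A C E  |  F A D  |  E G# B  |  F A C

i - iv6 - V - VI

A-C-E: minor triad on A = scale degree 1 → i.
F-A-D: minor triad on D = scale degree 4 → iv6.
E-G#-B has root E, degree 5 in A minor, so V.
F-A-C: major triad on F = scale degree 6 → VI.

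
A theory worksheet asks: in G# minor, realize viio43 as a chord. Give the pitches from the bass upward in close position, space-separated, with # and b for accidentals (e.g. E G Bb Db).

In G# minor, the leading-tone chord is built on the raised seventh degree, F##.
Stacking thirds from F## gives F##-A#-C#-E.
The figured bass 43 indicates second inversion, placing the fifth (C#) in the bass: C#-E-F##-A#.

C# E F## A#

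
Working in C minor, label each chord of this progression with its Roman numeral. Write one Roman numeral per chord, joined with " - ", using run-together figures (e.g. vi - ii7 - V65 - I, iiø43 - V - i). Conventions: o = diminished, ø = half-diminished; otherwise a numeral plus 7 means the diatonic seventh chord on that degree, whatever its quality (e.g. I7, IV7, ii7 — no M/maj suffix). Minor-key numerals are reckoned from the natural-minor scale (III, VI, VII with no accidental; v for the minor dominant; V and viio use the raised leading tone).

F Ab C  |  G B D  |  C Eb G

iv - V - i

F-Ab-C: minor triad on F = scale degree 4 → iv.
G-B-D has root G, degree 5 in C minor, so V.
C-Eb-G: root C is the tonic; minor triad there is i.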